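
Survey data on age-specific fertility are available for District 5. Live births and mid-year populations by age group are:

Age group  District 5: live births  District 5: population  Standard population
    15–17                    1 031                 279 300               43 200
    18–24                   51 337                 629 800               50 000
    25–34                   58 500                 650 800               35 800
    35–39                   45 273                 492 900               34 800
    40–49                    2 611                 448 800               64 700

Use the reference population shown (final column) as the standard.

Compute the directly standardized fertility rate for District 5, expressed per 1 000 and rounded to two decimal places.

Age-specific rates per 1 000 for District 5: 3.691, 81.513, 89.889, 91.850, 5.818.
Standard total = 228 500; weights = 0.1891, 0.2188, 0.1567, 0.1523, 0.2832.
Standardized rate: 0.1891×3.691 + 0.2188×81.513 + 0.1567×89.889 + 0.1523×91.850 + 0.2832×5.818 = 48.2537 per 1 000.

48.25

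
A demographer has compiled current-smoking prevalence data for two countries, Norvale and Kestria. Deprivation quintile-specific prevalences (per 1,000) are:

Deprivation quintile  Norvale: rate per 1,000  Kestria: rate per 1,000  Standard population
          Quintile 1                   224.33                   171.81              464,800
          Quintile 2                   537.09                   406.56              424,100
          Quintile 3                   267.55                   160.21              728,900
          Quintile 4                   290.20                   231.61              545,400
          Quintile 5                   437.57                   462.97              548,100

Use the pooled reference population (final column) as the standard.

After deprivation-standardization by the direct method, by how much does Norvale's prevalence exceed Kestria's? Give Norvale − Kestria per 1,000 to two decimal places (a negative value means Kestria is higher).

64.93

Standard total = 2,711,300; weights = 0.1714, 0.1564, 0.2688, 0.2012, 0.2022.
Norvale: 0.1714×224.33 + 0.1564×537.09 + 0.2688×267.55 + 0.2012×290.20 + 0.2022×437.57 = 341.2285 per 1,000.
Kestria: 0.1714×171.81 + 0.1564×406.56 + 0.2688×160.21 + 0.2012×231.61 + 0.2022×462.97 = 276.2993 per 1,000.
Difference = 341.2285 − 276.2993 = 64.9292.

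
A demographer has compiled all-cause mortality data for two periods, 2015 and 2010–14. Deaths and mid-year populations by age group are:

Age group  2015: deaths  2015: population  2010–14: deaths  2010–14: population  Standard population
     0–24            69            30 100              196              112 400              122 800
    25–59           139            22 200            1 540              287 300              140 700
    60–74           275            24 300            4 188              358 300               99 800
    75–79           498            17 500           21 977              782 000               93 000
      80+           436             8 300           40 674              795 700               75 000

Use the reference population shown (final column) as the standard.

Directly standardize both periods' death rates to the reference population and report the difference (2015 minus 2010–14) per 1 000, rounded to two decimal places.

0.56

Age-specific rates per 1 000 for 2015: 2.292, 6.261, 11.317, 28.457, 52.530.
For 2010–14: 1.744, 5.360, 11.689, 28.104, 51.117.
Standard total = 531 300; weights = 0.2311, 0.2648, 0.1878, 0.1750, 0.1412.
2015: 0.2311×2.292 + 0.2648×6.261 + 0.1878×11.317 + 0.1750×28.457 + 0.1412×52.530 = 16.7103 per 1 000.
2010–14: 0.2311×1.744 + 0.2648×5.360 + 0.1878×11.689 + 0.1750×28.104 + 0.1412×51.117 = 16.1533 per 1 000.
Difference = 16.7103 − 16.1533 = 0.5569.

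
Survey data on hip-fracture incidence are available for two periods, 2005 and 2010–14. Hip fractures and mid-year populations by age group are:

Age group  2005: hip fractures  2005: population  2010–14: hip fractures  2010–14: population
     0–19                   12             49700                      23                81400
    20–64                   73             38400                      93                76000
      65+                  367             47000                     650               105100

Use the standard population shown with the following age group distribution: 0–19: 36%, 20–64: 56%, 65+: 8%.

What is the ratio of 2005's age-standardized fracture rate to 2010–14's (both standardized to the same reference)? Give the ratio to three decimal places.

1.386

Age-specific rates per 100000 for 2005: 24.14, 190.10, 780.85.
For 2010–14: 28.26, 122.37, 618.46.
Standard weights: 0.36, 0.56, 0.08.
2005: 0.3600×24.14 + 0.5600×190.10 + 0.0800×780.85 = 177.6186 per 100000.
2010–14: 0.3600×28.26 + 0.5600×122.37 + 0.0800×618.46 = 128.1750 per 100000.
Ratio = 177.6186 ÷ 128.1750 = 1.38575.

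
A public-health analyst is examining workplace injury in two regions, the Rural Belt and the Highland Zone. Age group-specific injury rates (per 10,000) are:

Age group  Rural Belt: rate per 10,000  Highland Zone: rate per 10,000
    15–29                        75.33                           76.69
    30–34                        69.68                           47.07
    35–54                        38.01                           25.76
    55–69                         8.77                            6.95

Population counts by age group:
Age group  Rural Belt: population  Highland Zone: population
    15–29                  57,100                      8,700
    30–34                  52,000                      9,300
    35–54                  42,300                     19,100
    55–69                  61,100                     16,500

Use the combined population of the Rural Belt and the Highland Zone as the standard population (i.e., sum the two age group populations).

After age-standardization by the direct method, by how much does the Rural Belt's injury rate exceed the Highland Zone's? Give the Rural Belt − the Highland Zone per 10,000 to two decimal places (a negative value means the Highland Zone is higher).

Combined standard total = 266,100; weights = 0.2473, 0.2304, 0.2307, 0.2916.
The Rural Belt: 0.2473×75.33 + 0.2304×69.68 + 0.2307×38.01 + 0.2916×8.77 = 46.0070 per 10,000.
The Highland Zone: 0.2473×76.69 + 0.2304×47.07 + 0.2307×25.76 + 0.2916×6.95 = 37.7774 per 10,000.
Difference = 46.0070 − 37.7774 = 8.2296.

8.23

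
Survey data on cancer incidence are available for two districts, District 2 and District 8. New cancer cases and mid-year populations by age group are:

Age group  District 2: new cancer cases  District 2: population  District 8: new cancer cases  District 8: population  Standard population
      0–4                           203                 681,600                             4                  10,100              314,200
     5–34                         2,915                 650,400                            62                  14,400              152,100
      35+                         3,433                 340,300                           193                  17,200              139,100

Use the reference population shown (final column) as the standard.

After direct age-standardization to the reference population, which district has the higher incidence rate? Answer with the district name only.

District 8

Age-specific rates per 100,000 for District 2: 29.78, 448.19, 1008.82.
For District 8: 39.60, 430.56, 1122.09.
Standard total = 605,400; weights = 0.5190, 0.2512, 0.2298.
District 2: 0.5190×29.78 + 0.2512×448.19 + 0.2298×1008.82 = 359.8498 per 100,000.
District 8: 0.5190×39.60 + 0.2512×430.56 + 0.2298×1122.09 = 386.5448 per 100,000.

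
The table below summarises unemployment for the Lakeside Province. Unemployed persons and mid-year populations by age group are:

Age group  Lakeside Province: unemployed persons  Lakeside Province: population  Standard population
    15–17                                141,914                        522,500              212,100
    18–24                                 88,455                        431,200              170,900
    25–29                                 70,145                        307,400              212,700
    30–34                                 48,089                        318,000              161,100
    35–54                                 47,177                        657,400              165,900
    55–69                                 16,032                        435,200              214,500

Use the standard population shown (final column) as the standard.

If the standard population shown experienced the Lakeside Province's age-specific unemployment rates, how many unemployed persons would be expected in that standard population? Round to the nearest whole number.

185370

Age-specific rates per 1,000 for the Lakeside Province: 271.606, 205.137, 228.188, 151.223, 71.763, 36.838.
Expected unemployed persons = Σ (standard pop × age-specific rate ÷ 1,000)
= 212,100×271.606/1,000 + 170,900×205.137/1,000 + 212,700×228.188/1,000 + 161,100×151.223/1,000 + 165,900×71.763/1,000 + 214,500×36.838/1,000
= 57607.58 + 35057.88 + 48535.59 + 24362.07 + 11905.48 + 7901.80 = 185370.41.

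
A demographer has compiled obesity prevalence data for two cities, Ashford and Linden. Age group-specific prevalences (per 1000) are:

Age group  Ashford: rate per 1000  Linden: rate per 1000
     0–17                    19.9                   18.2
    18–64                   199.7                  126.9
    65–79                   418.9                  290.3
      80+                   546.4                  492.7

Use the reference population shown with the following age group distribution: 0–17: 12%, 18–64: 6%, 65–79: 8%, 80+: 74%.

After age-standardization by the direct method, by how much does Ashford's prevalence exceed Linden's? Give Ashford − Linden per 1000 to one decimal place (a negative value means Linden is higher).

Standard weights: 0.12, 0.06, 0.08, 0.74.
Ashford: 0.1200×19.9 + 0.0600×199.7 + 0.0800×418.9 + 0.7400×546.4 = 452.2180 per 1000.
Linden: 0.1200×18.2 + 0.0600×126.9 + 0.0800×290.3 + 0.7400×492.7 = 397.6200 per 1000.
Difference = 452.2180 − 397.6200 = 54.5980.

54.6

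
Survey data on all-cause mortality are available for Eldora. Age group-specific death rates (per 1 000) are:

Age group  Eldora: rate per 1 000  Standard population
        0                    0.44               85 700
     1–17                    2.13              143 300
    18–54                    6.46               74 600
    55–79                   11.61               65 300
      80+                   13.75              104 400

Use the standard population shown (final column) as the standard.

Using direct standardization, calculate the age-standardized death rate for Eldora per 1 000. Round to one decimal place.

6.4

Standard total = 473 300; weights = 0.1811, 0.3028, 0.1576, 0.1380, 0.2206.
Standardized rate: 0.1811×0.44 + 0.3028×2.13 + 0.1576×6.46 + 0.1380×11.61 + 0.2206×13.75 = 6.3775 per 1 000.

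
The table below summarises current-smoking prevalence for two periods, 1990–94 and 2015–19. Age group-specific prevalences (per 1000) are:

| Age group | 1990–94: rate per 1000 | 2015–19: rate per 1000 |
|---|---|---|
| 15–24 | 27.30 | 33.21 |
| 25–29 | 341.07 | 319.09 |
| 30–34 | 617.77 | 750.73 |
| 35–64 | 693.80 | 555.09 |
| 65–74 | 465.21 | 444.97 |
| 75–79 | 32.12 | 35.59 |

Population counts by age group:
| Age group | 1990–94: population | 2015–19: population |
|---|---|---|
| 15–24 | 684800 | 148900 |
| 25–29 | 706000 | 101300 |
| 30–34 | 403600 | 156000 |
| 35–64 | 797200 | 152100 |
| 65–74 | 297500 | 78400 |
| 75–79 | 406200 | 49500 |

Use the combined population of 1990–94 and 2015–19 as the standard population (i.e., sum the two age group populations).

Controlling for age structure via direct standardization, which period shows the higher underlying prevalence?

Combined standard total = 3981500; weights = 0.2094, 0.2028, 0.1406, 0.2384, 0.0944, 0.1145.
1990–94: 0.2094×27.30 + 0.2028×341.07 + 0.1406×617.77 + 0.2384×693.80 + 0.0944×465.21 + 0.1145×32.12 = 374.7190 per 1000.
2015–19: 0.2094×33.21 + 0.2028×319.09 + 0.1406×750.73 + 0.2384×555.09 + 0.0944×444.97 + 0.1145×35.59 = 355.6013 per 1000.
The crude rates (368.21 vs 401.43) would put 2015–19 higher, but that reflects its age composition; once standardized to a common age structure, 1990–94 has the higher underlying rate.

1990–94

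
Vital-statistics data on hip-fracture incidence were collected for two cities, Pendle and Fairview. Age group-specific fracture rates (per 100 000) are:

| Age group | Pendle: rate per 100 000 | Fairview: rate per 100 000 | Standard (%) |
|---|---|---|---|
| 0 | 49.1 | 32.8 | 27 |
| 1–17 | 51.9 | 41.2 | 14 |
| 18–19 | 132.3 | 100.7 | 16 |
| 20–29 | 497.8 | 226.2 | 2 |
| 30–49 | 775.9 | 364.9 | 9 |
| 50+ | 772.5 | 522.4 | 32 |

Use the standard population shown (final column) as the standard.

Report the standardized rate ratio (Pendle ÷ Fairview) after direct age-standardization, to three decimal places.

1.567

Standard weights: 0.27, 0.14, 0.16, 0.02, 0.09, 0.32.
Pendle: 0.2700×49.1 + 0.1400×51.9 + 0.1600×132.3 + 0.0200×497.8 + 0.0900×775.9 + 0.3200×772.5 = 368.6780 per 100 000.
Fairview: 0.2700×32.8 + 0.1400×41.2 + 0.1600×100.7 + 0.0200×226.2 + 0.0900×364.9 + 0.3200×522.4 = 235.2690 per 100 000.
Ratio = 368.6780 ÷ 235.2690 = 1.56705.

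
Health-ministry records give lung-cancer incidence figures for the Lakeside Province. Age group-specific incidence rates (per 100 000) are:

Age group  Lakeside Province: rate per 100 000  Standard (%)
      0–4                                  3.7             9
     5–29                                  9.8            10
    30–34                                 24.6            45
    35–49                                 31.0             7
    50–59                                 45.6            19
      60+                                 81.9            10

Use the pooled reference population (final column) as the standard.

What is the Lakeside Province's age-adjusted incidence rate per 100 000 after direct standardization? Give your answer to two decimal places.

31.41

Standard weights: 0.09, 0.10, 0.45, 0.07, 0.19, 0.10.
Standardized rate: 0.0900×3.7 + 0.1000×9.8 + 0.4500×24.6 + 0.0700×31.0 + 0.1900×45.6 + 0.1000×81.9 = 31.4070 per 100 000.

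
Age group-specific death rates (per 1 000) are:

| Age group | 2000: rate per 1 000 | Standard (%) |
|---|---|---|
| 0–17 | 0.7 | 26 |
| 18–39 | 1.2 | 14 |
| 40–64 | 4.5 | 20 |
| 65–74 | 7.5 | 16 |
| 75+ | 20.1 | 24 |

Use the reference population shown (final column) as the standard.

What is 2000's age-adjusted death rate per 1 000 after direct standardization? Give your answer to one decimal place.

7.3

Standard weights: 0.26, 0.14, 0.20, 0.16, 0.24.
Standardized rate: 0.2600×0.7 + 0.1400×1.2 + 0.2000×4.5 + 0.1600×7.5 + 0.2400×20.1 = 7.2740 per 1 000.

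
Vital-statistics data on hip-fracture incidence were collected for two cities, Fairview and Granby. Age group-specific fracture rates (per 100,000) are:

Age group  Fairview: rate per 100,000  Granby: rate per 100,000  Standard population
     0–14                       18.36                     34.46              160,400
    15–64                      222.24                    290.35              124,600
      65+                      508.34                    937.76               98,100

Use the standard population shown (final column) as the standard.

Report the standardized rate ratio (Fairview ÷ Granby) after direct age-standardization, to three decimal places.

0.602

Standard total = 383,100; weights = 0.4187, 0.3252, 0.2561.
Fairview: 0.4187×18.36 + 0.3252×222.24 + 0.2561×508.34 = 210.1389 per 100,000.
Granby: 0.4187×34.46 + 0.3252×290.35 + 0.2561×937.76 = 348.9931 per 100,000.
Ratio = 210.1389 ÷ 348.9931 = 0.60213.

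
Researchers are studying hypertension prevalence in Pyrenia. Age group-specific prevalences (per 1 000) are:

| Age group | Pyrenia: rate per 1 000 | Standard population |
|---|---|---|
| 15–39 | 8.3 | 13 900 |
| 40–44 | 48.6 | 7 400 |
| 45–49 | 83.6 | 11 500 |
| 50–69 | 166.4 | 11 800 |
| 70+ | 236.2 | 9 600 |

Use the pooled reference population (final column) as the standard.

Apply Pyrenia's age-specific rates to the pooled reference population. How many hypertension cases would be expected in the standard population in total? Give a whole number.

5667

Expected hypertension cases = Σ (standard pop × age-specific rate ÷ 1 000)
= 13 900×8.3/1 000 + 7 400×48.6/1 000 + 11 500×83.6/1 000 + 11 800×166.4/1 000 + 9 600×236.2/1 000
= 115.37 + 359.64 + 961.40 + 1963.52 + 2267.52 = 5667.45.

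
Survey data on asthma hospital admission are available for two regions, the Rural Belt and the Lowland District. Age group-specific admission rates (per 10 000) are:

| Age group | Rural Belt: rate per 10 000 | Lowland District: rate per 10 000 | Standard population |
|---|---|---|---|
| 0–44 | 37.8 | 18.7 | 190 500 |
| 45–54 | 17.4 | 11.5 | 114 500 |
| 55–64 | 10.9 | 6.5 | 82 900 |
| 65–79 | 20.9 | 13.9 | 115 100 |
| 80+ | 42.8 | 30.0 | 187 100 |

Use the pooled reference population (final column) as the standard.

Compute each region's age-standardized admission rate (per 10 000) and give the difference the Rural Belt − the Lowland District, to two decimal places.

Standard total = 690 100; weights = 0.2760, 0.1659, 0.1201, 0.1668, 0.2711.
The Rural Belt: 0.2760×37.8 + 0.1659×17.4 + 0.1201×10.9 + 0.1668×20.9 + 0.2711×42.8 = 29.7207 per 10 000.
The Lowland District: 0.2760×18.7 + 0.1659×11.5 + 0.1201×6.5 + 0.1668×13.9 + 0.2711×30.0 = 18.3029 per 10 000.
Difference = 29.7207 − 18.3029 = 11.4178.

11.42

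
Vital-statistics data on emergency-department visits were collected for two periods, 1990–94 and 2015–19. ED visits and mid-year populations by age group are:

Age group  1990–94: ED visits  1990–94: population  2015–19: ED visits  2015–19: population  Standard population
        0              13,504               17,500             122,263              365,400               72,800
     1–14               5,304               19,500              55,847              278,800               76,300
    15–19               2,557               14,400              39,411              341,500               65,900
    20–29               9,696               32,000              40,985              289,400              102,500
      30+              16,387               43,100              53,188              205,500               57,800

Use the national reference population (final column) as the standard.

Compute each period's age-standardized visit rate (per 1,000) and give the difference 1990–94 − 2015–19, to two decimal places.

173.04

Age-specific rates per 1,000 for 1990–94: 771.657, 272.000, 177.569, 303.000, 380.209.
For 2015–19: 334.600, 200.312, 115.406, 141.621, 258.822.
Standard total = 375,300; weights = 0.1940, 0.2033, 0.1756, 0.2731, 0.1540.
1990–94: 0.1940×771.657 + 0.2033×272.000 + 0.1756×177.569 + 0.2731×303.000 + 0.1540×380.209 = 377.4731 per 1,000.
2015–19: 0.1940×334.600 + 0.2033×200.312 + 0.1756×115.406 + 0.2731×141.621 + 0.1540×258.822 = 204.4338 per 1,000.
Difference = 377.4731 − 204.4338 = 173.0393.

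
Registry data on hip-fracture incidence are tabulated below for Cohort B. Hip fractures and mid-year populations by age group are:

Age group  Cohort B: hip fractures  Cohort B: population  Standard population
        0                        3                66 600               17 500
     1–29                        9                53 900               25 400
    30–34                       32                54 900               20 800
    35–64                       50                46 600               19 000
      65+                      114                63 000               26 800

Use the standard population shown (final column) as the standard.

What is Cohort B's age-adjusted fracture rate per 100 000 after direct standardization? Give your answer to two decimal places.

78.57

Age-specific rates per 100 000 for Cohort B: 4.50, 16.70, 58.29, 107.30, 180.95.
Standard total = 109 500; weights = 0.1598, 0.2320, 0.1900, 0.1735, 0.2447.
Standardized rate: 0.1598×4.50 + 0.2320×16.70 + 0.1900×58.29 + 0.1735×107.30 + 0.2447×180.95 = 78.5706 per 100 000.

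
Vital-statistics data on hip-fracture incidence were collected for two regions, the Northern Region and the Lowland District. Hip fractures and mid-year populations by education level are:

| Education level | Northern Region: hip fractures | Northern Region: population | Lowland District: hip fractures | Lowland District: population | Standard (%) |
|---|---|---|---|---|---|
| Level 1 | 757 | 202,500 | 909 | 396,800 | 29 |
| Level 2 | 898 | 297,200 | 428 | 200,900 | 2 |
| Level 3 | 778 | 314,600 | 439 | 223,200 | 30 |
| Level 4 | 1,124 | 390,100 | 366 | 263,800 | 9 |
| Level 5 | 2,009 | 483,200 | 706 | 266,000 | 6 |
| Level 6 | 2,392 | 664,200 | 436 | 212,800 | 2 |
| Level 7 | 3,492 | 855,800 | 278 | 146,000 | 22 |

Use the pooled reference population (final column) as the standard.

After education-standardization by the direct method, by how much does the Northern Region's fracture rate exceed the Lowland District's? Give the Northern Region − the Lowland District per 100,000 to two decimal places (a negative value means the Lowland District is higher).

Education-specific rates per 100,000 for the Northern Region: 373.83, 302.15, 247.30, 288.13, 415.77, 360.13, 408.04.
For the Lowland District: 229.08, 213.04, 196.68, 138.74, 265.41, 204.89, 190.41.
Standard weights: 0.29, 0.02, 0.30, 0.09, 0.06, 0.02, 0.22.
The Northern Region: 0.2900×373.83 + 0.0200×302.15 + 0.3000×247.30 + 0.0900×288.13 + 0.0600×415.77 + 0.0200×360.13 + 0.2200×408.04 = 336.4917 per 100,000.
The Lowland District: 0.2900×229.08 + 0.0200×213.04 + 0.3000×196.68 + 0.0900×138.74 + 0.0600×265.41 + 0.0200×204.89 + 0.2200×190.41 = 204.0999 per 100,000.
Difference = 336.4917 − 204.0999 = 132.3918.

132.39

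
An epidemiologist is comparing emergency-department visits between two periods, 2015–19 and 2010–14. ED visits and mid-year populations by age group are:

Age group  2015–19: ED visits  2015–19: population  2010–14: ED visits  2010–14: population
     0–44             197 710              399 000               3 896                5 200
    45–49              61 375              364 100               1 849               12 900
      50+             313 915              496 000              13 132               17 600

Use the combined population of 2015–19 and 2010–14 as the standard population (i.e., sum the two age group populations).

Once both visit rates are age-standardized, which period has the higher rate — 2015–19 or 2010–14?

Age-specific rates per 1 000 for 2015–19: 495.514, 168.566, 632.893.
For 2010–14: 749.231, 143.333, 746.136.
Combined standard total = 1 294 800; weights = 0.3122, 0.2912, 0.3967.
2015–19: 0.3122×495.514 + 0.2912×168.566 + 0.3967×632.893 = 454.8116 per 1 000.
2010–14: 0.3122×749.231 + 0.2912×143.333 + 0.3967×746.136 = 571.5874 per 1 000.

2010–14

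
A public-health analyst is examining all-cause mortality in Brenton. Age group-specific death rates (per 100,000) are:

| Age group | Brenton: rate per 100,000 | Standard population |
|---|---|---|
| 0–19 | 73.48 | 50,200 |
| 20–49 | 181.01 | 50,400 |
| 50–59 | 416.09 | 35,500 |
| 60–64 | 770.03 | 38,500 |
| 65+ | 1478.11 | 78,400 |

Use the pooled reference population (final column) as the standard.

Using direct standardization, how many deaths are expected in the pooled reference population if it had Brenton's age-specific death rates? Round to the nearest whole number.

Expected deaths = Σ (standard pop × age-specific rate ÷ 100,000)
= 50,200×73.48/100,000 + 50,400×181.01/100,000 + 35,500×416.09/100,000 + 38,500×770.03/100,000 + 78,400×1478.11/100,000
= 36.89 + 91.23 + 147.71 + 296.46 + 1158.84 = 1731.13.

1731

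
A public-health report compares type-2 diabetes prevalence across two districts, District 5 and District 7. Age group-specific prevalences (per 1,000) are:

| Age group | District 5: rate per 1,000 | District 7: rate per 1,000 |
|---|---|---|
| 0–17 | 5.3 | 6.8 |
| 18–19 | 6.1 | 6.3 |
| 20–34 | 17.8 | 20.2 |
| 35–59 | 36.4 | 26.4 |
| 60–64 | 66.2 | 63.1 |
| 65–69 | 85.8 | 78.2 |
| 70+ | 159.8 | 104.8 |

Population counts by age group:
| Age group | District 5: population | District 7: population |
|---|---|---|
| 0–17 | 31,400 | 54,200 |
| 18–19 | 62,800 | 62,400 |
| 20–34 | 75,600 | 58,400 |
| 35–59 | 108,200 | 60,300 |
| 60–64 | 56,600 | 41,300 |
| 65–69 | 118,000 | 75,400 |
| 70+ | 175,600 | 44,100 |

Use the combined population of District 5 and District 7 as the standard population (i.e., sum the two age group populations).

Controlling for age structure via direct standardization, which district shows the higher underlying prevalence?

Combined standard total = 1,024,300; weights = 0.0836, 0.1222, 0.1308, 0.1645, 0.0956, 0.1888, 0.2145.
District 5: 0.0836×5.3 + 0.1222×6.1 + 0.1308×17.8 + 0.1645×36.4 + 0.0956×66.2 + 0.1888×85.8 + 0.2145×159.8 = 66.3075 per 1,000.
District 7: 0.0836×6.8 + 0.1222×6.3 + 0.1308×20.2 + 0.1645×26.4 + 0.0956×63.1 + 0.1888×78.2 + 0.2145×104.8 = 51.5981 per 1,000.

District 5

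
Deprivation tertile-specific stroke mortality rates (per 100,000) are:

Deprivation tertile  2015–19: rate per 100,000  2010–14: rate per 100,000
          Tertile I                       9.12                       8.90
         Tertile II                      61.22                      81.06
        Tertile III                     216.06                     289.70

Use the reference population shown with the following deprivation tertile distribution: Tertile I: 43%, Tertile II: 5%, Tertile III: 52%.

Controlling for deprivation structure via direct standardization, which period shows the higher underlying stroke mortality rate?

Standard weights: 0.43, 0.05, 0.52.
2015–19: 0.4300×9.12 + 0.0500×61.22 + 0.5200×216.06 = 119.3338 per 100,000.
2010–14: 0.4300×8.90 + 0.0500×81.06 + 0.5200×289.70 = 158.5240 per 100,000.

2010–14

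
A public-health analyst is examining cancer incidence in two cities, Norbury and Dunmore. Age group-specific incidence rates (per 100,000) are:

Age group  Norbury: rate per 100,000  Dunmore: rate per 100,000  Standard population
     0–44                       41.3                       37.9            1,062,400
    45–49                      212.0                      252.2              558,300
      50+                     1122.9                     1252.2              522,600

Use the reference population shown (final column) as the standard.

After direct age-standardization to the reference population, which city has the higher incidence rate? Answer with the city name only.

Dunmore

Standard total = 2,143,300; weights = 0.4957, 0.2605, 0.2438.
Norbury: 0.4957×41.3 + 0.2605×212.0 + 0.2438×1122.9 = 349.4911 per 100,000.
Dunmore: 0.4957×37.9 + 0.2605×252.2 + 0.2438×1252.2 = 389.8045 per 100,000.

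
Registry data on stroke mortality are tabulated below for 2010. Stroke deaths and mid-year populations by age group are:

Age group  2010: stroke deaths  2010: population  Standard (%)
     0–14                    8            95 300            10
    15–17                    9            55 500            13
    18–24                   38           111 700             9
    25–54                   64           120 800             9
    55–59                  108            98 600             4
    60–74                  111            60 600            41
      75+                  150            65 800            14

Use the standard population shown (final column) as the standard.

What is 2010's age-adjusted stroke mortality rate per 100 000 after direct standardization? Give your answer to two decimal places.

Age-specific rates per 100 000 for 2010: 8.39, 16.22, 34.02, 52.98, 109.53, 183.17, 227.96.
Standard weights: 0.10, 0.13, 0.09, 0.09, 0.04, 0.41, 0.14.
Standardized rate: 0.1000×8.39 + 0.1300×16.22 + 0.0900×34.02 + 0.0900×52.98 + 0.0400×109.53 + 0.4100×183.17 + 0.1400×227.96 = 122.1728 per 100 000.

122.17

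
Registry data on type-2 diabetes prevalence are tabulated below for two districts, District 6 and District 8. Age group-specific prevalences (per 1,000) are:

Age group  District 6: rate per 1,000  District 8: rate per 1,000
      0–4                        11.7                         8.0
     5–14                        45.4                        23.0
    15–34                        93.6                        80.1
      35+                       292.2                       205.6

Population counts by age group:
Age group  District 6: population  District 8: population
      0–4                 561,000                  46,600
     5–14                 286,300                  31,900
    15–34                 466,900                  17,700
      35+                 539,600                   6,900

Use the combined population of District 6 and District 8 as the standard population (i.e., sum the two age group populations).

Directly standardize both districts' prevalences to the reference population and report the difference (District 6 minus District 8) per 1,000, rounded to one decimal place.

Combined standard total = 1,956,900; weights = 0.3105, 0.1626, 0.2476, 0.2793.
District 6: 0.3105×11.7 + 0.1626×45.4 + 0.2476×93.6 + 0.2793×292.2 = 115.7959 per 1,000.
District 8: 0.3105×8.0 + 0.1626×23.0 + 0.2476×80.1 + 0.2793×205.6 = 83.4771 per 1,000.
Difference = 115.7959 − 83.4771 = 32.3189.

32.3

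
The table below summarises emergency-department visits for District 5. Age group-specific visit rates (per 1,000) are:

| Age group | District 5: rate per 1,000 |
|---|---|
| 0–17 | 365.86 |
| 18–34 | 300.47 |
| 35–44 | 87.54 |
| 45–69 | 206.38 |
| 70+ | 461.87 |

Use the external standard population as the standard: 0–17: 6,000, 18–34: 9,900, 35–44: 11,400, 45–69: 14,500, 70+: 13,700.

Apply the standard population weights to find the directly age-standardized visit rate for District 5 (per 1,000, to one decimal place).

279.1

Standard total = 55,500; weights = 0.1081, 0.1784, 0.2054, 0.2613, 0.2468.
Standardized rate: 0.1081×365.86 + 0.1784×300.47 + 0.2054×87.54 + 0.2613×206.38 + 0.2468×461.87 = 279.0612 per 1,000.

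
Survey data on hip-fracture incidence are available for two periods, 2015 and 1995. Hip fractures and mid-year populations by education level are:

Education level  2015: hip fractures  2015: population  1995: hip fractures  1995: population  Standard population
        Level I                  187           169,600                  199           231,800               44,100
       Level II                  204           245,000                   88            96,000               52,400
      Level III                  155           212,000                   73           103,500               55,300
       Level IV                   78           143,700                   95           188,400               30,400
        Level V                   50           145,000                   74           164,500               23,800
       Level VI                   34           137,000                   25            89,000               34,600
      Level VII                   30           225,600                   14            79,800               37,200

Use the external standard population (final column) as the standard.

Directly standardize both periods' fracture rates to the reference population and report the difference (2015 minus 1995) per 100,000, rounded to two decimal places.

Education-specific rates per 100,000 for 2015: 110.26, 83.27, 73.11, 54.28, 34.48, 24.82, 13.30.
For 1995: 85.85, 91.67, 70.53, 50.42, 44.98, 28.09, 17.54.
Standard total = 277,800; weights = 0.1587, 0.1886, 0.1991, 0.1094, 0.0857, 0.1246, 0.1339.
2015: 0.1587×110.26 + 0.1886×83.27 + 0.1991×73.11 + 0.1094×54.28 + 0.0857×34.48 + 0.1246×24.82 + 0.1339×13.30 = 61.5294 per 100,000.
1995: 0.1587×85.85 + 0.1886×91.67 + 0.1991×70.53 + 0.1094×50.42 + 0.0857×44.98 + 0.1246×28.09 + 0.1339×17.54 = 60.1792 per 100,000.
Difference = 61.5294 − 60.1792 = 1.3502.

1.35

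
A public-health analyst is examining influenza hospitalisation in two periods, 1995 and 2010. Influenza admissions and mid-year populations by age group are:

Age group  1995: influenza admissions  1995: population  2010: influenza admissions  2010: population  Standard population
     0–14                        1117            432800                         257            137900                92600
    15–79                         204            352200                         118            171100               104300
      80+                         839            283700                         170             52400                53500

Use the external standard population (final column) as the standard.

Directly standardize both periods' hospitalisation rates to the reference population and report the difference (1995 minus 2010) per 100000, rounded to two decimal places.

15.79

Age-specific rates per 100000 for 1995: 258.09, 57.92, 295.73.
For 2010: 186.37, 68.97, 324.43.
Standard total = 250400; weights = 0.3698, 0.4165, 0.2137.
1995: 0.3698×258.09 + 0.4165×57.92 + 0.2137×295.73 = 182.7552 per 100000.
2010: 0.3698×186.37 + 0.4165×68.97 + 0.2137×324.43 = 166.9631 per 100000.
Difference = 182.7552 − 166.9631 = 15.7921.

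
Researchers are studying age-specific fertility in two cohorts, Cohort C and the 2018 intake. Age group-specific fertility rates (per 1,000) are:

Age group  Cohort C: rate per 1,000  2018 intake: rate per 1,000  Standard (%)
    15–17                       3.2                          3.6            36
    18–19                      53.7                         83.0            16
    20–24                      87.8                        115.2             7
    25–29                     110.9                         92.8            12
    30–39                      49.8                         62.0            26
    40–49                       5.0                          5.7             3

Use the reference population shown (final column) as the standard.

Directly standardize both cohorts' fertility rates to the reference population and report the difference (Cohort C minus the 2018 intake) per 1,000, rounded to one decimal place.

-7.8

Standard weights: 0.36, 0.16, 0.07, 0.12, 0.26, 0.03.
Cohort C: 0.3600×3.2 + 0.1600×53.7 + 0.0700×87.8 + 0.1200×110.9 + 0.2600×49.8 + 0.0300×5.0 = 42.2960 per 1,000.
The 2018 intake: 0.3600×3.6 + 0.1600×83.0 + 0.0700×115.2 + 0.1200×92.8 + 0.2600×62.0 + 0.0300×5.7 = 50.0670 per 1,000.
Difference = 42.2960 − 50.0670 = -7.7710.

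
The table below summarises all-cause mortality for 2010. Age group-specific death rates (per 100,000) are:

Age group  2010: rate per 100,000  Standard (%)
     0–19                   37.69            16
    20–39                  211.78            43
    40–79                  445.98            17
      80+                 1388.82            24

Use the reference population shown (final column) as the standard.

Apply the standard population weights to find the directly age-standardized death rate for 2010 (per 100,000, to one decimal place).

506.2

Standard weights: 0.16, 0.43, 0.17, 0.24.
Standardized rate: 0.1600×37.69 + 0.4300×211.78 + 0.1700×445.98 + 0.2400×1388.82 = 506.2292 per 100,000.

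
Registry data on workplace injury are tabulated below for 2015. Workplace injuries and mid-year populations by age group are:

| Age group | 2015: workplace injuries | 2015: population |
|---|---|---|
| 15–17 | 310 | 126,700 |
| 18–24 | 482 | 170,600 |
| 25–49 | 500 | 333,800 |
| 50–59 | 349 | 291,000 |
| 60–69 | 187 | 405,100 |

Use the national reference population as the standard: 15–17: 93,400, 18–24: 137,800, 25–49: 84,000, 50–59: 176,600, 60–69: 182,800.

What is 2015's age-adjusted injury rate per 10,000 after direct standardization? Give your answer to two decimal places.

15.41

Age-specific rates per 10,000 for 2015: 24.47, 28.25, 14.98, 11.99, 4.62.
Standard total = 674,600; weights = 0.1385, 0.2043, 0.1245, 0.2618, 0.2710.
Standardized rate: 0.1385×24.47 + 0.2043×28.25 + 0.1245×14.98 + 0.2618×11.99 + 0.2710×4.62 = 15.4145 per 10,000.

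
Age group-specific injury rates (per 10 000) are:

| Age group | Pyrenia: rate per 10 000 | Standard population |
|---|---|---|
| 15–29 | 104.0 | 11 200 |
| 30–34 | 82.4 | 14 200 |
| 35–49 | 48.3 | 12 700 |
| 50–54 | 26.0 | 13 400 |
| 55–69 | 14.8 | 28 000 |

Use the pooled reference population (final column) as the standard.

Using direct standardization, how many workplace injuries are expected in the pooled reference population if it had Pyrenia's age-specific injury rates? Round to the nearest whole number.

Expected workplace injuries = Σ (standard pop × age-specific rate ÷ 10 000)
= 11 200×104.0/10 000 + 14 200×82.4/10 000 + 12 700×48.3/10 000 + 13 400×26.0/10 000 + 28 000×14.8/10 000
= 116.48 + 117.01 + 61.34 + 34.84 + 41.44 = 371.11.

371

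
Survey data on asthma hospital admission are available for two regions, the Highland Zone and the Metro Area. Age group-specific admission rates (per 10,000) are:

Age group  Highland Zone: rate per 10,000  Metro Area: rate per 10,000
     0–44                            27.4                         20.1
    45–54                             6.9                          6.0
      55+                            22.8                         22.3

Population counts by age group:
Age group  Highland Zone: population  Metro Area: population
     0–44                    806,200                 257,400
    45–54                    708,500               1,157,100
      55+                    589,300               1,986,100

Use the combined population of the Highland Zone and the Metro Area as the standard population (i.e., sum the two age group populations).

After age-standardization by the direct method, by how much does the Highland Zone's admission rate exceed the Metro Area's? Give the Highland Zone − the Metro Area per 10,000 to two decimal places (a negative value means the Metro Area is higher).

Combined standard total = 5,504,600; weights = 0.1932, 0.3389, 0.4679.
The Highland Zone: 0.1932×27.4 + 0.3389×6.9 + 0.4679×22.8 = 18.3000 per 10,000.
The Metro Area: 0.1932×20.1 + 0.3389×6.0 + 0.4679×22.3 = 16.3506 per 10,000.
Difference = 18.3000 − 16.3506 = 1.9495.

1.95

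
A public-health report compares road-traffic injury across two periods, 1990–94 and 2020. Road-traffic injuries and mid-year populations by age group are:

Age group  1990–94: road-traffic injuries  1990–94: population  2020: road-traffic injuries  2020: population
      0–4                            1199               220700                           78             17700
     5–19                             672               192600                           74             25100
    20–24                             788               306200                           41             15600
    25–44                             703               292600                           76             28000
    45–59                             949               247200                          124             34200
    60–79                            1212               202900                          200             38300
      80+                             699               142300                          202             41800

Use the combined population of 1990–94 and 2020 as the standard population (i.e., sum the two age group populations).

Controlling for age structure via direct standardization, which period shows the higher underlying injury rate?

Age-specific rates per 100000 for 1990–94: 543.27, 348.91, 257.35, 240.26, 383.90, 597.34, 491.22.
For 2020: 440.68, 294.82, 262.82, 271.43, 362.57, 522.19, 483.25.
Combined standard total = 1805200; weights = 0.1321, 0.1206, 0.1783, 0.1776, 0.1559, 0.1336, 0.1020.
1990–94: 0.1321×543.27 + 0.1206×348.91 + 0.1783×257.35 + 0.1776×240.26 + 0.1559×383.90 + 0.1336×597.34 + 0.1020×491.22 = 392.1204 per 100000.
2020: 0.1321×440.68 + 0.1206×294.82 + 0.1783×262.82 + 0.1776×271.43 + 0.1559×362.57 + 0.1336×522.19 + 0.1020×483.25 = 364.3828 per 100000.
The crude rates (387.78 vs 396.11) would put 2020 higher, but that reflects its age composition; once standardized to a common age structure, 1990–94 has the higher underlying rate.

1990–94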